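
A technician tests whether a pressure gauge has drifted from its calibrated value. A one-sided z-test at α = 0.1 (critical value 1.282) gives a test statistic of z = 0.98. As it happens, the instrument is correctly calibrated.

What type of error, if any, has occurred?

The conventional null hypothesis is that the instrument is correctly calibrated.
Since z = 0.98 ≤ z* = 1.282, H₀ is not rejected.
H₀ is true (actually the instrument is correctly calibrated).
The decision matches the true state — no error.

Neither — the decision is correct.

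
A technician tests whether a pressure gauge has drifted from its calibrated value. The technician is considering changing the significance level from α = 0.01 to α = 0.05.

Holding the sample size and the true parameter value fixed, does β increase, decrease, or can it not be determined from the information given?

It decreases.

A larger α widens the rejection region, so when the alternative is true more outcomes lead to rejection — failing to reject becomes less likely.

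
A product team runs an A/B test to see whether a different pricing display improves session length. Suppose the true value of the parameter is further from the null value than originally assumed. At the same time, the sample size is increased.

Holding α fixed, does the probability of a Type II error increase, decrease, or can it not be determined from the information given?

It decreases.

A larger true effect moves the Ha sampling distribution further from the H₀ critical value, making rejection more likely when Ha is true. More data shrinks sampling variability; the test statistic under Ha concentrates further from the null value, making rejection more likely. Both changes push β in the same direction.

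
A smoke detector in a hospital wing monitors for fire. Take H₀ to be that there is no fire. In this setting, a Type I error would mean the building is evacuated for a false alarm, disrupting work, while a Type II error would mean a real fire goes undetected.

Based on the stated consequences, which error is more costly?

Type II error

The Type II consequence (a real fire goes undetected) is more severe than the Type I consequence (the building is evacuated for a false alarm, disrupting work).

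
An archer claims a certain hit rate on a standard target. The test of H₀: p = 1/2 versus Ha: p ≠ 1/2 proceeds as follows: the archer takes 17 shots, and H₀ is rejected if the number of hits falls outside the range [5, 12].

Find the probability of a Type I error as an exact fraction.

The significance level is the null-hypothesis probability of the rejection region {≤4} ∪ {≥13}.
The two tails are symmetric, so α = 2·(1 + 17 + 136 + 680 + 2380)/2^17 = 6428/131072 = 1607/32768.

1607/32768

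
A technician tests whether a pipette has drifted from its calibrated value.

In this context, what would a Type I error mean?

A Type I error would mean concluding that the instrument has drifted out of calibration when in fact the instrument is correctly calibrated.

With the conventional null hypothesis that the instrument is correctly calibrated:
A Type I error is rejecting H₀ when H₀ is true.
Here that means pulling the instrument for recalibration when actually the instrument is correctly calibrated.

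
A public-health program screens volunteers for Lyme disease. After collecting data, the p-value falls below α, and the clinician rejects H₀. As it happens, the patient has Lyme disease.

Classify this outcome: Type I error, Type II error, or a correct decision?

The conventional null hypothesis here is that the patient does not have Lyme disease.
The test rejected a false H₀ — the decision matches the true state.

No error — this is a correct decision.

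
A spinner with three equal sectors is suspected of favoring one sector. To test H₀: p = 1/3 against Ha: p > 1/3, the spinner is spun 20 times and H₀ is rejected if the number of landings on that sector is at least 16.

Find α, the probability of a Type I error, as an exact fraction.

29147/1162261467

Under H₀, X ~ Binomial(20, 1/3), and α = P(X ≥ 16).
P(X ≥ 16) = Σ_{j=16}^{20} C(20,j)·(1/3)^j·(2/3)^{20-j} = 29147/1162261467.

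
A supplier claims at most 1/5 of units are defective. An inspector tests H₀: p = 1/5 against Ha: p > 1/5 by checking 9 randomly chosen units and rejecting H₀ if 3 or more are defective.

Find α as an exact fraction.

Under H₀, X ~ Binomial(9, 1/5); the Type I error rate is P(X ≥ 3).
Via the complement, α = 1 − Σ_{j=0}^{2} C(9,j)(1/5)^j(4/5)^{9-j} = 511333/1953125.

511333/1953125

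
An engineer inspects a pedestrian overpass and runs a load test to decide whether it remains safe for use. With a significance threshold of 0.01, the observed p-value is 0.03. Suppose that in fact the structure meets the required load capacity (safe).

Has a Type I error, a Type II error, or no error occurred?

Neither — the decision is correct.

The conventional null hypothesis is that the structure meets the required load capacity (safe).
Since p = 0.03 ≥ α = 0.01, H₀ is not rejected.
H₀ is true (actually the structure meets the required load capacity (safe)).
The decision matches the true state — no error.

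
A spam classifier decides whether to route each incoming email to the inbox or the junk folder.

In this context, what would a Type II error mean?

A Type II error would mean concluding that the message is legitimate (not spam) (or at least failing to establish that the message is spam) when in fact the message is spam.

With the conventional null hypothesis that the message is legitimate (not spam):
A Type II error is failing to reject H₀ when H₀ is false.
Here that means delivering the message to the inbox when actually the message is spam.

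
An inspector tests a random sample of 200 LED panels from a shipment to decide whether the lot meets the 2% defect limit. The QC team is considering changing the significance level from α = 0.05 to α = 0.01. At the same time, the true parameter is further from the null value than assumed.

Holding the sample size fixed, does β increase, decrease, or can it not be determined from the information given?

Cannot be determined from the information given.

The first change alone would make β increase; the second alone would make β decrease. Which effect dominates depends on the magnitudes, which are not given.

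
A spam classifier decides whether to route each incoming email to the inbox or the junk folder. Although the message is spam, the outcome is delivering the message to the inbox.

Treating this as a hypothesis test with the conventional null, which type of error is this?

Type II error

The null hypothesis here is that the message is legitimate (not spam).
'Delivering the message to the inbox' corresponds to failing to reject H₀.
H₀ was not rejected but H₀ is false — a Type II error (false negative).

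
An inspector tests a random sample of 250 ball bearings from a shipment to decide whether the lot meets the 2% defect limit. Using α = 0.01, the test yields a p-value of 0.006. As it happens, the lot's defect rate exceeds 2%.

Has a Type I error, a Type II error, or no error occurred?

No error — this is a correct decision.

The conventional null hypothesis is that the lot's defect rate is 2% (within specification).
Since p = 0.006 < α = 0.01, H₀ is rejected.
H₀ is false (actually the lot's defect rate exceeds 2%).
The decision matches the true state — no error.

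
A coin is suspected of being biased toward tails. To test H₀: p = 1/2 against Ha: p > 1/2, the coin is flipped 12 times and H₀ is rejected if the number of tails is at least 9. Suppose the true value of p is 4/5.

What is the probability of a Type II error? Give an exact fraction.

β = P(fail to reject H₀ | Ha true) = P(K ≤ 8 | p = 4/5), K ~ Binomial(12, 4/5).
Equivalently, β = 1 − P(K ≥ 9) = 10030813/48828125.

10030813/48828125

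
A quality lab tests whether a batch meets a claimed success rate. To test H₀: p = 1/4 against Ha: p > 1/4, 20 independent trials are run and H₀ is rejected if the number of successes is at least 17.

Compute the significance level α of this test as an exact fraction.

The Type I error probability is α = P(K ≥ 17) computed under H₀, where K ~ Binomial(20, 1/4).
Adding the binomial terms for j = 17 through 20 with p = 1/4 yields 32551/1099511627776.

32551/1099511627776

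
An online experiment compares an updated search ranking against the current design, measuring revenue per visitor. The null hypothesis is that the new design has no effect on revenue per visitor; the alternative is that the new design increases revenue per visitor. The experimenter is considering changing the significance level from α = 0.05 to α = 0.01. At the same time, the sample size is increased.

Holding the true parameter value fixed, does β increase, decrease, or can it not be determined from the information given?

Cannot be determined from the information given.

The first change alone would make β increase; the second alone would make β decrease. Which effect dominates depends on the magnitudes, which are not given.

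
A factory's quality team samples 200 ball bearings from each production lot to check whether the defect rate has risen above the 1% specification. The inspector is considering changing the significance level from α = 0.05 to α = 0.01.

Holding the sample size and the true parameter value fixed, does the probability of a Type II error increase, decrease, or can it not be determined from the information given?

It increases.

Lowering α raises the bar for rejection; under Ha, the test now fails to reject on outcomes it previously would have rejected.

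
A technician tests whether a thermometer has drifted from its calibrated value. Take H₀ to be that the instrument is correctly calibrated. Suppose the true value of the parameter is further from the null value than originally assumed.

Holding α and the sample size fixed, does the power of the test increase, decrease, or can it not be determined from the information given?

A bigger departure from H₀ is easier for the test to detect, so it fails to reject less often.
Since power = 1 − β and β decreases, power increases.

It increases.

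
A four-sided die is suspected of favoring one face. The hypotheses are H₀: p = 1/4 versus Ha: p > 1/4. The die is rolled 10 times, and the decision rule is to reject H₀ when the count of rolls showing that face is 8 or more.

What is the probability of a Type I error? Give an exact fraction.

109/262144

α = P(reject H₀ | H₀ true) = P(X ≥ 8 | p = 1/4), with X ~ Binomial(10, 1/4).
Summing C(10,j)(1/4)^j(3/4)^{10−j} for j = 8,…,10 gives 109/262144.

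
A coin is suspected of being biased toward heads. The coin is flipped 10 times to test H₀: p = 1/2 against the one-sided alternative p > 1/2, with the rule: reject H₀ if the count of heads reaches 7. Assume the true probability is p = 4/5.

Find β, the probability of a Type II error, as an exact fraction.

A Type II error is failing to reject when Ha holds: with p = 4/5, β = P(S ≤ 6).
Adding the binomial probabilities P(S=0)+…+P(S=6) at p = 4/5 gives 1180409/9765625.

1180409/9765625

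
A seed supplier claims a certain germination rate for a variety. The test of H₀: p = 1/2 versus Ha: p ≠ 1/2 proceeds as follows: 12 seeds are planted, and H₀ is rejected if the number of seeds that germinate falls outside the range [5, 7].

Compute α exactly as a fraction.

Under H₀, K ~ Binomial(12, 1/2); α is the probability of landing in either tail, P(K ≤ 4) + P(K ≥ 8).
By symmetry, α = 2·P(K ≤ 4) = 2·(1 + 12 + 66 + 220 + 495)/4096 = 1588/4096 = 397/1024.

397/1024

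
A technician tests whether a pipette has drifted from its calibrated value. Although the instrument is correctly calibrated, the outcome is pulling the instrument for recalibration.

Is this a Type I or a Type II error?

The null hypothesis here is that the instrument is correctly calibrated.
'Pulling the instrument for recalibration' corresponds to rejecting H₀.
H₀ was rejected but H₀ is true — a Type I error (false positive).

Type I error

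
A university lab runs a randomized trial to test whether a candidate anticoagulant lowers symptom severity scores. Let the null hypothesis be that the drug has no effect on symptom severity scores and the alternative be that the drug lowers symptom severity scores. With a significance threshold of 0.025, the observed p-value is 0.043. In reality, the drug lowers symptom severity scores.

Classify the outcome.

Type II error

Since p = 0.043 ≥ α = 0.025, H₀ is not rejected.
H₀ is false (actually the drug lowers symptom severity scores).
Failing to reject a false H₀ is a Type II error.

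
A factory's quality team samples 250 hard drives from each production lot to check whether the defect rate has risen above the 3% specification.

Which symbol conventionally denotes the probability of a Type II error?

β

P(Type II error) = P(fail to reject H₀ | H₀ false) = β.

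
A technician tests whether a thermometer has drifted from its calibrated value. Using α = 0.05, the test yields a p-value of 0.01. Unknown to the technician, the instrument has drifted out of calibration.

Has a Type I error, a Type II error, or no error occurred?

The conventional null hypothesis is that the instrument is correctly calibrated.
Since p = 0.01 < α = 0.05, H₀ is rejected.
H₀ is false (actually the instrument has drifted out of calibration).
The decision matches the true state — no error.

Neither — the decision is correct.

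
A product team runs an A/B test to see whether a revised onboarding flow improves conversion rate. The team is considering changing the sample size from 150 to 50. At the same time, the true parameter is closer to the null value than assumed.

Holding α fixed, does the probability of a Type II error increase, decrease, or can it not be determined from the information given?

It increases.

A smaller sample increases the standard error, so the sampling distributions under H₀ and Ha overlap more. A smaller true effect puts the Ha sampling distribution closer to H₀, so more of it falls in the non-rejection region. Both changes push β in the same direction.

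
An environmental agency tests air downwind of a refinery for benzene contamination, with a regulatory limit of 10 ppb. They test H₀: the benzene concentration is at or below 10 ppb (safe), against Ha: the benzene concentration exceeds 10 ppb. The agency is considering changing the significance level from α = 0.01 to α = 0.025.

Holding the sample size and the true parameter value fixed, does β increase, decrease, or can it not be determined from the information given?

A larger α widens the rejection region, so when the alternative is true more outcomes lead to rejection — failing to reject becomes less likely.

It decreases.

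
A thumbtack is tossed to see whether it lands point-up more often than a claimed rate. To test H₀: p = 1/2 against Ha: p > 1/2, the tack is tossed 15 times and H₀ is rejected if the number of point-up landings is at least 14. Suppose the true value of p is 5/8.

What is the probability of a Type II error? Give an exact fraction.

A Type II error is failing to reject when Ha holds: with p = 5/8, β = P(X ≤ 13).
Equivalently, β = 1 − P(X ≥ 14) = 17439598153791/17592186044416.

17439598153791/17592186044416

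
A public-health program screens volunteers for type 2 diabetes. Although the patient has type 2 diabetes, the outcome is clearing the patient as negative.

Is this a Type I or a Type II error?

The null hypothesis here is that the patient does not have type 2 diabetes.
'Clearing the patient as negative' corresponds to failing to reject H₀.
H₀ was not rejected but H₀ is false — a Type II error (false negative).

Type II error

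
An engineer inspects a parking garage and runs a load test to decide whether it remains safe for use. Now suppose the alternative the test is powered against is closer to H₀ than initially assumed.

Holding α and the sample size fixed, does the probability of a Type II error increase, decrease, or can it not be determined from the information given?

It increases.

A smaller departure from H₀ means the test statistic under Ha is distributed closer to where it would be under H₀; rejection becomes less likely.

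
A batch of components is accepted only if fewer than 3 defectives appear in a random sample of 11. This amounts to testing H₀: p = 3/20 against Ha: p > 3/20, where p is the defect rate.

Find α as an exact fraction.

9059861222307/40960000000000

The significance level is the probability, assuming p = 3/20, of seeing 3 or more defectives in 11 draws.
Computing the lower-tail complement: 1 − 31900138777693/40960000000000 = 9059861222307/40960000000000.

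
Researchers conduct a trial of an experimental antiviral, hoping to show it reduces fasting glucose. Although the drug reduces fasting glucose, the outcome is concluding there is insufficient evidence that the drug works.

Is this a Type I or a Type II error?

The null hypothesis here is that the drug has no effect on fasting glucose.
'Concluding there is insufficient evidence that the drug works' corresponds to failing to reject H₀.
H₀ was not rejected but H₀ is false — a Type II error (false negative).

Type II error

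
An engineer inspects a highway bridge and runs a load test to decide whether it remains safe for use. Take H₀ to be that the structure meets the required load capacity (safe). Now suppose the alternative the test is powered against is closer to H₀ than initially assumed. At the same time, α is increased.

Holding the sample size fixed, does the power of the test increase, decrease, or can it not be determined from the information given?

Cannot be determined from the information given.

The first change alone would make β increase; the second alone would make β decrease. Which effect dominates depends on the magnitudes, which are not given.
Since power = 1 − β, the effect on power is likewise indeterminate.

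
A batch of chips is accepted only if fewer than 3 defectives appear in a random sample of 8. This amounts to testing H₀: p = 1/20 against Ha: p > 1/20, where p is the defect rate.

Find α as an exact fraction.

148178379/25600000000

The significance level is the probability, assuming p = 1/20, of seeing 3 or more defectives in 8 draws.
α = 1 − P(Y ≤ 2) = 1 − 25451821621/25600000000 = 148178379/25600000000.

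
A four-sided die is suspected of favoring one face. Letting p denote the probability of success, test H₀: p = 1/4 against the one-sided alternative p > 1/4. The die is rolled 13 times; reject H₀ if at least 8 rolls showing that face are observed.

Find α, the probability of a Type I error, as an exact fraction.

23695/4194304

The Type I error probability is α = P(S ≥ 8) computed under H₀, where S ~ Binomial(13, 1/4).
P(S ≥ 8) = Σ_{j=8}^{13} C(13,j)·(1/4)^j·(3/4)^{13-j} = 23695/4194304.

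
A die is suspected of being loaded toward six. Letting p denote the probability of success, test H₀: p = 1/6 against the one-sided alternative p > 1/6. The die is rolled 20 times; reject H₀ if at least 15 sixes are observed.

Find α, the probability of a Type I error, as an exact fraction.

1434041/101559956668416

The Type I error probability is α = P(Y ≥ 15) computed under H₀, where Y ~ Binomial(20, 1/6).
Summing C(20,j)(1/6)^j(5/6)^{20−j} for j = 15,…,20 gives 1434041/101559956668416.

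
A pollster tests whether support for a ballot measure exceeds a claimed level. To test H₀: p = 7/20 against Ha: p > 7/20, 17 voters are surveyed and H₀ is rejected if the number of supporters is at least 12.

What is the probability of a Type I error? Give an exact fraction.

Under H₀, S ~ Binomial(17, 7/20), and α = P(S ≥ 12).
P(S ≥ 12) = Σ_{j=12}^{17} C(17,j)·(7/20)^j·(13/20)^{17-j} = 9879295987937618781/3276800000000000000000.

9879295987937618781/3276800000000000000000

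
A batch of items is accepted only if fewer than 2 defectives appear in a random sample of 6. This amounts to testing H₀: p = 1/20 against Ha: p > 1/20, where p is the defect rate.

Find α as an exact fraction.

α = P(reject H₀ | H₀ true) = P(Y ≥ 2 | p = 1/20), Y ~ Binomial(6, 1/20).
Computing the lower-tail complement: 1 − 2476099/2560000 = 83901/2560000.

83901/2560000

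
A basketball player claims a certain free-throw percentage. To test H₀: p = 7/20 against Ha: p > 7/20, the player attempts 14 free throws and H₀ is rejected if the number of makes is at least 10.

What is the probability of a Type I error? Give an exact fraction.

The Type I error probability is α = P(Y ≥ 10) computed under H₀, where Y ~ Binomial(14, 7/20).
Summing C(14,j)(7/20)^j(13/20)^{14−j} for j = 10,…,14 gives 1977660911219567/327680000000000000.

1977660911219567/327680000000000000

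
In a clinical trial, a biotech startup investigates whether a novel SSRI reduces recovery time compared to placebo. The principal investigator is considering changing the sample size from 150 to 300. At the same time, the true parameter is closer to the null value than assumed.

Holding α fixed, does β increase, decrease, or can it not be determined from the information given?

Cannot be determined from the information given.

The first change alone would make β decrease; the second alone would make β increase. Which effect dominates depends on the magnitudes, which are not given.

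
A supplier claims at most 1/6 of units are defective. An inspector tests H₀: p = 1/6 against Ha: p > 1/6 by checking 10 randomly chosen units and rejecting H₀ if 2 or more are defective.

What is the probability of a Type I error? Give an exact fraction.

10389767/20155392

Under H₀, Y ~ Binomial(10, 1/6); the Type I error rate is P(Y ≥ 2).
α = 1 − P(Y ≤ 1) = 1 − 9765625/20155392 = 10389767/20155392.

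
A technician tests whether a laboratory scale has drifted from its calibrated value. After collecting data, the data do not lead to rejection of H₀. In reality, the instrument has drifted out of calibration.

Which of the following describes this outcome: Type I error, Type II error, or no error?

Type II error

The conventional null hypothesis here is that the instrument is correctly calibrated.
H₀ was not rejected, but H₀ is actually false.
Failing to reject a false null hypothesis is a Type II error (false negative).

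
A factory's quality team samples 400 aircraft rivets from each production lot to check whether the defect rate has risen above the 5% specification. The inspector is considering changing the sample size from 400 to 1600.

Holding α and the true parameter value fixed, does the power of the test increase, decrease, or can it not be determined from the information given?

It increases.

A larger sample reduces the standard error, pulling the sampling distribution under Ha further from the non-rejection region.
Since power = 1 − β and β decreases, power increases.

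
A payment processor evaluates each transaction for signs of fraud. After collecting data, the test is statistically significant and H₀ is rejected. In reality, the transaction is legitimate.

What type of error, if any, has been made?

Type I error

The conventional null hypothesis here is that the transaction is legitimate.
H₀ was rejected, but H₀ is actually true.
Rejecting a true null hypothesis is a Type I error (false positive).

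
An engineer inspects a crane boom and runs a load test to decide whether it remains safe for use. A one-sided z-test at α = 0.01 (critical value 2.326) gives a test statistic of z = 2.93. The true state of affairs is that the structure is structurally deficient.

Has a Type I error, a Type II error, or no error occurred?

No error — this is a correct decision.

The conventional null hypothesis is that the structure meets the required load capacity (safe).
Since z = 2.93 > z* = 2.326, H₀ is rejected.
H₀ is false (actually the structure is structurally deficient).
The decision matches the true state — no error.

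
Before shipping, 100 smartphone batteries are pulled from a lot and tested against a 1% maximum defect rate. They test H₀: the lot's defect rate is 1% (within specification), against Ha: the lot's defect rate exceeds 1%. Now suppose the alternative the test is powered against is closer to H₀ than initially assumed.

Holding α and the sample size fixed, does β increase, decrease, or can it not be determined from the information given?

When the true parameter is near the null value, the test has a harder time distinguishing Ha from H₀.

It increases.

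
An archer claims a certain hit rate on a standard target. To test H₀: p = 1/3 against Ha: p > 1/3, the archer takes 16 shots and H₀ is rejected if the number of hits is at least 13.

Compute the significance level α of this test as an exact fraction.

4993/43046721

α = P(reject H₀ | H₀ true) = P(X ≥ 13 | p = 1/3), with X ~ Binomial(16, 1/3).
P(X ≥ 13) = Σ_{j=13}^{16} C(16,j)·(1/3)^j·(2/3)^{16-j} = 4993/43046721.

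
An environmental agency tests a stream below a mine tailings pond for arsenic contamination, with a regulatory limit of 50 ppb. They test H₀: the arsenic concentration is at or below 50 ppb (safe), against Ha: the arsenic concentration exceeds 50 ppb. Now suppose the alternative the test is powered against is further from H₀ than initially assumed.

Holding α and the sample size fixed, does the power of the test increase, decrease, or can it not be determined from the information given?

It increases.

A larger true effect moves the Ha sampling distribution further from the H₀ critical value, making rejection more likely when Ha is true.
Since power = 1 − β and β decreases, power increases.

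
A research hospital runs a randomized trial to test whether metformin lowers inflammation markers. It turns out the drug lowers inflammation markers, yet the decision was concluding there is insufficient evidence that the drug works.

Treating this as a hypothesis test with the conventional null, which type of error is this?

Type II error

The null hypothesis here is that the drug has no effect on inflammation markers.
'Concluding there is insufficient evidence that the drug works' corresponds to failing to reject H₀.
H₀ was not rejected but H₀ is false — a Type II error (false negative).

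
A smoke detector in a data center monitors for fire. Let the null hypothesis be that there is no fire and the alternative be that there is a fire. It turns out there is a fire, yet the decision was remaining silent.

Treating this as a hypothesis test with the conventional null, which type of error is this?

Type II error

'Remaining silent' corresponds to failing to reject H₀.
H₀ was not rejected but H₀ is false — a Type II error (false negative).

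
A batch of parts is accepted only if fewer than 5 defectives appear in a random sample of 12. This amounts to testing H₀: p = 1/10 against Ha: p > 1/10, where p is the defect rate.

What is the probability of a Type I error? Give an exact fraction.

432934327/100000000000

α = P(reject H₀ | H₀ true) = P(K ≥ 5 | p = 1/10), K ~ Binomial(12, 1/10).
Via the complement, α = 1 − Σ_{j=0}^{4} C(12,j)(1/10)^j(9/10)^{12-j} = 432934327/100000000000.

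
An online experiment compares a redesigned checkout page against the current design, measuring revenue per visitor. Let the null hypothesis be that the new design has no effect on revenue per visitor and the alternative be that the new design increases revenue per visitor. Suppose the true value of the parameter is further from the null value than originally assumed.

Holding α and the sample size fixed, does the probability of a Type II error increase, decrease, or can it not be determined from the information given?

It decreases.

A larger true effect moves the Ha sampling distribution further from the H₀ critical value, making rejection more likely when Ha is true.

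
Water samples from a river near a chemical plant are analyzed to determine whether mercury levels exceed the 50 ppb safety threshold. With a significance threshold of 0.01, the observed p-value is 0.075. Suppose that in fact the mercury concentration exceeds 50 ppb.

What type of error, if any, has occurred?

The conventional null hypothesis is that the mercury concentration is at or below 50 ppb (safe).
Since p = 0.075 ≥ α = 0.01, H₀ is not rejected.
H₀ is false (actually the mercury concentration exceeds 50 ppb).
Failing to reject a false H₀ is a Type II error.

Type II error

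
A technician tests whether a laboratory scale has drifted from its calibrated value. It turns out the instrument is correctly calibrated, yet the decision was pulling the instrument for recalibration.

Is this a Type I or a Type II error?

Type I error

The null hypothesis here is that the instrument is correctly calibrated.
'Pulling the instrument for recalibration' corresponds to rejecting H₀.
H₀ was rejected but H₀ is true — a Type I error (false positive).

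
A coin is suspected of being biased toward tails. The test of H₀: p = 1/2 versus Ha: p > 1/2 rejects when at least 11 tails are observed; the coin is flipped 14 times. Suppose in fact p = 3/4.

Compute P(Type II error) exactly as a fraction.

64244663/134217728

A Type II error is failing to reject when Ha holds: with p = 3/4, β = P(K ≤ 10).
Summing C(14,j)·(3/4)^j·(1/4)^{14-j} for j = 0..10 gives 64244663/134217728.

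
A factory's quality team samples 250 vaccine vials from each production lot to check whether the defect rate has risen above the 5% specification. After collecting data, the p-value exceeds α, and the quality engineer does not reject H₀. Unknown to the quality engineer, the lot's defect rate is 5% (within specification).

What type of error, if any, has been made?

Neither — the decision is correct.

The conventional null hypothesis here is that the lot's defect rate is 5% (within specification).
The test retained a true H₀ — the decision matches the true state.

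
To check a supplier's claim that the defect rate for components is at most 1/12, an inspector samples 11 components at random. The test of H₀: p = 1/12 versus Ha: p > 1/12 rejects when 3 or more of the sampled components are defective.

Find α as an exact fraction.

1581403943/27518828544

The significance level is the probability, assuming p = 1/12, of seeing 3 or more defectives in 11 draws.
Computing the lower-tail complement: 1 − 25937424601/27518828544 = 1581403943/27518828544.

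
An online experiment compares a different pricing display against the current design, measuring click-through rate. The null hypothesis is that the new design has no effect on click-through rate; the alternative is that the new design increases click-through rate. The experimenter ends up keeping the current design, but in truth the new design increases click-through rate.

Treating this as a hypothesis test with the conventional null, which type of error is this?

Type II error

'Keeping the current design' corresponds to failing to reject H₀.
H₀ was not rejected but H₀ is false — a Type II error (false negative).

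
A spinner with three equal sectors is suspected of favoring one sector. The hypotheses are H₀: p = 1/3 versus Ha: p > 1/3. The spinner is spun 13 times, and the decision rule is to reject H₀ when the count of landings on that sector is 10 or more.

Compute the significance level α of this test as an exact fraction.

2627/1594323

Under H₀, K ~ Binomial(13, 1/3), and α = P(K ≥ 10).
Summing C(13,j)(1/3)^j(2/3)^{13−j} for j = 10,…,13 gives 2627/1594323.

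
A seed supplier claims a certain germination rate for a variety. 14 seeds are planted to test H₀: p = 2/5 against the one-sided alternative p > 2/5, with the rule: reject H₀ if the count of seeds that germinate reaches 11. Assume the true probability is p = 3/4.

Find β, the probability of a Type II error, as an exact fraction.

β = P(fail to reject H₀ | Ha true) = P(K ≤ 10 | p = 3/4), K ~ Binomial(14, 3/4).
Summing C(14,j)·(3/4)^j·(1/4)^{14-j} for j = 0..10 gives 64244663/134217728.

64244663/134217728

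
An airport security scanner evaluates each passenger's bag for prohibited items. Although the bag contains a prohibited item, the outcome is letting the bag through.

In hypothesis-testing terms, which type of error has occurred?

The null hypothesis here is that the bag contains no prohibited items.
'Letting the bag through' corresponds to failing to reject H₀.
H₀ was not rejected but H₀ is false — a Type II error (false negative).

Type II error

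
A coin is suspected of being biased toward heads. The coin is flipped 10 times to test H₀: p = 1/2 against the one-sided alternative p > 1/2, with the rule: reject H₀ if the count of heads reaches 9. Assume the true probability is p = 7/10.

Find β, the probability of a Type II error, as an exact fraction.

8506916541/10000000000

A Type II error is failing to reject when Ha holds: with p = 7/10, β = P(Y ≤ 8).
Adding the binomial probabilities P(Y=0)+…+P(Y=8) at p = 7/10 gives 8506916541/10000000000.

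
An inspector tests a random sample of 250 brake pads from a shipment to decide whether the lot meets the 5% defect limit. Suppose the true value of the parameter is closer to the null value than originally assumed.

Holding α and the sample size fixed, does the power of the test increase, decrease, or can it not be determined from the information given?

It decreases.

A smaller true effect puts the Ha sampling distribution closer to H₀, so more of it falls in the non-rejection region.
Since power = 1 − β and β increases, power decreases.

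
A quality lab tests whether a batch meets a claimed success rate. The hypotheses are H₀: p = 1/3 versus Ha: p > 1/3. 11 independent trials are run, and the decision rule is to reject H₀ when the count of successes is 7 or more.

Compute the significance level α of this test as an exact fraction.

The Type I error probability is α = P(Y ≥ 7) computed under H₀, where Y ~ Binomial(11, 1/3).
Adding the binomial terms for j = 7 through 11 with p = 1/3 yields 2281/59049.

2281/59049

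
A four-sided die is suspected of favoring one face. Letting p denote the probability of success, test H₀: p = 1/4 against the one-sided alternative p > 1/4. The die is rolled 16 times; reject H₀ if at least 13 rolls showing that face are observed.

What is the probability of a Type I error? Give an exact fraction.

16249/4294967296

Under H₀, K ~ Binomial(16, 1/4), and α = P(K ≥ 13).
Adding the binomial terms for j = 13 through 16 with p = 1/4 yields 16249/4294967296.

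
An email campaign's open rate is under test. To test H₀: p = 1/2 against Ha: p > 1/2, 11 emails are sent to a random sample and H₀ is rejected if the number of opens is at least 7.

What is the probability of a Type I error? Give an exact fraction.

Under H₀, K ~ Binomial(11, 1/2), and α = P(K ≥ 7).
P(K ≥ 7) = [C(11,7) + C(11,8) + C(11,9) + C(11,10) + C(11,11)] / 2^11 = (330 + 165 + 55 + 11 + 1) / 2048 = 562/2048 = 281/1024.

281/1024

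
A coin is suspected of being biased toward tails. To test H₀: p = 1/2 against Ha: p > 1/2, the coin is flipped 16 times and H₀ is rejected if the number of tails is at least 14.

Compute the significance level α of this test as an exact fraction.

137/65536

Under H₀, Y ~ Binomial(16, 1/2), and α = P(Y ≥ 14).
Summing the upper tail: (120 + 16 + 1) / 2^16 = 137/65536.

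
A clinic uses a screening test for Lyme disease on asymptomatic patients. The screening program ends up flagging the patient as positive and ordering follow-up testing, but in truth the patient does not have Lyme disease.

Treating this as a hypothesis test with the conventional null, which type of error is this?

The null hypothesis here is that the patient does not have Lyme disease.
'Flagging the patient as positive and ordering follow-up testing' corresponds to rejecting H₀.
H₀ was rejected but H₀ is true — a Type I error (false positive).

Type I error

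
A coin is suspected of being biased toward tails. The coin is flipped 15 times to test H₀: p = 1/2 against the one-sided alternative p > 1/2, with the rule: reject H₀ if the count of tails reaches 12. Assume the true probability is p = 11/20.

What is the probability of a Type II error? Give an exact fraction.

7844484964274060391/8192000000000000000

Under the alternative p = 11/20, K ~ Binomial(15, 11/20); β is the probability the test does not reject, P(K < 12).
Summing C(15,j)·(11/20)^j·(9/20)^{15-j} for j = 0..11 gives 7844484964274060391/8192000000000000000.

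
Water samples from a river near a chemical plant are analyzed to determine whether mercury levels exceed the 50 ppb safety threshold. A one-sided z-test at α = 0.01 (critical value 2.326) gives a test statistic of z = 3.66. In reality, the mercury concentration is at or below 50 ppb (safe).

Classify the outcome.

Type I error

The conventional null hypothesis is that the mercury concentration is at or below 50 ppb (safe).
Since z = 3.66 > z* = 2.326, H₀ is rejected.
H₀ is true (actually the mercury concentration is at or below 50 ppb (safe)).
Rejecting a true H₀ is a Type I error.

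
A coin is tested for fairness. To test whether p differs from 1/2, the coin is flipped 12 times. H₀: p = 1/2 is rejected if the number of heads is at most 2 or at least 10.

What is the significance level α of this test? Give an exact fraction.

79/2048

The significance level is the null-hypothesis probability of the rejection region {≤2} ∪ {≥10}.
By symmetry, α = 2·P(K ≤ 2) = 2·(1 + 12 + 66)/4096 = 158/4096 = 79/2048.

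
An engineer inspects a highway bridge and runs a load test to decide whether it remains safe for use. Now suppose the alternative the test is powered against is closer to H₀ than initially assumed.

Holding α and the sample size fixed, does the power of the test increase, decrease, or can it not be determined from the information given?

It decreases.

A smaller true effect puts the Ha sampling distribution closer to H₀, so more of it falls in the non-rejection region.
Since power = 1 − β and β increases, power decreases.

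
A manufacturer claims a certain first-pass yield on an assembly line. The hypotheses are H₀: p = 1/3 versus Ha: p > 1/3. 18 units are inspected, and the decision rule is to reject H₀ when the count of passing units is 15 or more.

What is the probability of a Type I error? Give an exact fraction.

α = P(reject H₀ | H₀ true) = P(S ≥ 15 | p = 1/3), with S ~ Binomial(18, 1/3).
Summing C(18,j)(1/3)^j(2/3)^{18−j} for j = 15,…,18 gives 7177/387420489.

7177/387420489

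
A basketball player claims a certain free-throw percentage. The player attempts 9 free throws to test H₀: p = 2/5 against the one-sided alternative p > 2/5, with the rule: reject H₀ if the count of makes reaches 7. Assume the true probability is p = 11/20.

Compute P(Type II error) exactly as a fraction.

Under the alternative p = 11/20, K ~ Binomial(9, 11/20); β is the probability the test does not reject, P(K < 7).
Equivalently, β = 1 − P(K ≥ 7) = 54431799039/64000000000.

54431799039/64000000000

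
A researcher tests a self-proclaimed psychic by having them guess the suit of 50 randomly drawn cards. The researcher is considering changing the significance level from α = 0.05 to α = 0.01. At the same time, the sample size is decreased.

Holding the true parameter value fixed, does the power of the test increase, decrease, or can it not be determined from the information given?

It decreases.

A smaller α moves the rejection region further into the tail. With the alternative true, more outcomes now fall outside the rejection region, so failing to reject becomes more likely. Reducing n widens both sampling distributions, so the test has less ability to distinguish Ha from H₀. Both changes push β in the same direction.
Since power = 1 − β and β increases, power decreases.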